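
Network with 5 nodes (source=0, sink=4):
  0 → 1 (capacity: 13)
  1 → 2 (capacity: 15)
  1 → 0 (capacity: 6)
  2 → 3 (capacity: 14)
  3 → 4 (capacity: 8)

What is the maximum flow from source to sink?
Maximum flow = 8

Max flow: 8

Flow assignment:
  0 → 1: 8/13
  1 → 2: 8/15
  2 → 3: 8/14
  3 → 4: 8/8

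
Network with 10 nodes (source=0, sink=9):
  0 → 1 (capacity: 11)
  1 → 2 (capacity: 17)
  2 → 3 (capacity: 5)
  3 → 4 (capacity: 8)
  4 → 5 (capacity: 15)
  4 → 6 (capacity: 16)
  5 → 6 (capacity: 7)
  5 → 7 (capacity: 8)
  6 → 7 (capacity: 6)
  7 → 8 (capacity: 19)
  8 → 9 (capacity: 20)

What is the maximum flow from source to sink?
Maximum flow = 5

Max flow: 5

Flow assignment:
  0 → 1: 5/11
  1 → 2: 5/17
  2 → 3: 5/5
  3 → 4: 5/8
  4 → 5: 5/15
  5 → 7: 5/8
  7 → 8: 5/19
  8 → 9: 5/20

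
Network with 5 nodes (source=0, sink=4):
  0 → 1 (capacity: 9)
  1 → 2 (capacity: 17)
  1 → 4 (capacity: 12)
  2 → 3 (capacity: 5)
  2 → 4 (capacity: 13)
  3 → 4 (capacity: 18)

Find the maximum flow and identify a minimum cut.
Max flow = 9, Min cut edges: (0,1)

Maximum flow: 9
Minimum cut: (0,1)
Partition: S = [0], T = [1, 2, 3, 4]

Max-flow min-cut theorem verified: both equal 9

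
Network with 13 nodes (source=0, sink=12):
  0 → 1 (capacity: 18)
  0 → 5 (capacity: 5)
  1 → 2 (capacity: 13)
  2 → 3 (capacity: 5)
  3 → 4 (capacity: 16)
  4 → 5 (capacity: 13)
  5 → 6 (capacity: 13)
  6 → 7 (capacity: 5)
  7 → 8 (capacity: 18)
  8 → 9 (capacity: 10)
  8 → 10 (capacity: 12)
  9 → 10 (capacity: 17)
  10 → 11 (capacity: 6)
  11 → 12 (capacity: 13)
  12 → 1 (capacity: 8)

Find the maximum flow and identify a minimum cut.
Max flow = 5, Min cut edges: (6,7)

Maximum flow: 5
Minimum cut: (6,7)
Partition: S = [0, 1, 2, 3, 4, 5, 6], T = [7, 8, 9, 10, 11, 12]

Max-flow min-cut theorem verified: both equal 5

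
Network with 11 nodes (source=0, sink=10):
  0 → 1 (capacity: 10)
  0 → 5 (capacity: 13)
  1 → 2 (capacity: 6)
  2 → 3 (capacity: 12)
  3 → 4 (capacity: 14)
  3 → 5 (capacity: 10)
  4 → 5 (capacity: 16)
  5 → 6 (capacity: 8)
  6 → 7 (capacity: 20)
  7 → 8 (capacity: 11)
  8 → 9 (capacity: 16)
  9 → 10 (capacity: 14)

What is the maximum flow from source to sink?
Maximum flow = 8

Max flow: 8

Flow assignment:
  0 → 1: 6/10
  0 → 5: 2/13
  1 → 2: 6/6
  2 → 3: 6/12
  3 → 5: 6/10
  5 → 6: 8/8
  6 → 7: 8/20
  7 → 8: 8/11
  8 → 9: 8/16
  9 → 10: 8/14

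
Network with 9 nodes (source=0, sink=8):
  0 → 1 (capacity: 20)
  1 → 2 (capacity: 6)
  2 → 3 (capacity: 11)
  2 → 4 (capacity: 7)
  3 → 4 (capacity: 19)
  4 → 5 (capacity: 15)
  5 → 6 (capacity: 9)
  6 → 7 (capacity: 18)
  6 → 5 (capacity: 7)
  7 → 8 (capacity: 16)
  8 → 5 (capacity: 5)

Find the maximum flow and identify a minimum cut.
Max flow = 6, Min cut edges: (1,2)

Maximum flow: 6
Minimum cut: (1,2)
Partition: S = [0, 1], T = [2, 3, 4, 5, 6, 7, 8]

Max-flow min-cut theorem verified: both equal 6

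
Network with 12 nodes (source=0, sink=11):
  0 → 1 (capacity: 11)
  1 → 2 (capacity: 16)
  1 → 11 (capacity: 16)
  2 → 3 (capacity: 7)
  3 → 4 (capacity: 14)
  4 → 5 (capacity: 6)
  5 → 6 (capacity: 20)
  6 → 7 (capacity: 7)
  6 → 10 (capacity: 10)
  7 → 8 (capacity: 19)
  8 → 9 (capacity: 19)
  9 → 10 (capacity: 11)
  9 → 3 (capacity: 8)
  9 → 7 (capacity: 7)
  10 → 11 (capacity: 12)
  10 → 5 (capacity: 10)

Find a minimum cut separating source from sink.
Min cut value = 11, edges: (0,1)

Min cut value: 11
Partition: S = [0], T = [1, 2, 3, 4, 5, 6, 7, 8, 9, 10, 11]
Cut edges: (0,1)

By max-flow min-cut theorem, max flow = min cut = 11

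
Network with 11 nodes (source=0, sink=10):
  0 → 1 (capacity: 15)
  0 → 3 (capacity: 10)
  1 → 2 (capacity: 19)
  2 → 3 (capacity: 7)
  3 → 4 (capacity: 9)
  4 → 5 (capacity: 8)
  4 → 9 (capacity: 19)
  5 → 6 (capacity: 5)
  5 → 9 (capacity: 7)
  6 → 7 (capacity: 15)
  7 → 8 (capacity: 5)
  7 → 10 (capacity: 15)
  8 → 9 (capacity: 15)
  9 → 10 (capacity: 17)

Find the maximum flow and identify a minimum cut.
Max flow = 9, Min cut edges: (3,4)

Maximum flow: 9
Minimum cut: (3,4)
Partition: S = [0, 1, 2, 3], T = [4, 5, 6, 7, 8, 9, 10]

Max-flow min-cut theorem verified: both equal 9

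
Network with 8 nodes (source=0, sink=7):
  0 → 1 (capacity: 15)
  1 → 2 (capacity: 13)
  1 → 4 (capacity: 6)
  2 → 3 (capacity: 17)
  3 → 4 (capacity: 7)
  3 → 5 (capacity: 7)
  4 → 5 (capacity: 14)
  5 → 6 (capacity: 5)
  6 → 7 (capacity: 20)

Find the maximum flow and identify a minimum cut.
Max flow = 5, Min cut edges: (5,6)

Maximum flow: 5
Minimum cut: (5,6)
Partition: S = [0, 1, 2, 3, 4, 5], T = [6, 7]

Max-flow min-cut theorem verified: both equal 5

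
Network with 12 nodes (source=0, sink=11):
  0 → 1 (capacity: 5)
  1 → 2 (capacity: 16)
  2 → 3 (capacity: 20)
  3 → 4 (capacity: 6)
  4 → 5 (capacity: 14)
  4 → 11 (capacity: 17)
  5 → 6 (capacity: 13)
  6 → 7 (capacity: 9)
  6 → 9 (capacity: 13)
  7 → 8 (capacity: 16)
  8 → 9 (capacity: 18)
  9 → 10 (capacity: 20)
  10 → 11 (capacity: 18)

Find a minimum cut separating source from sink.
Min cut value = 5, edges: (0,1)

Min cut value: 5
Partition: S = [0], T = [1, 2, 3, 4, 5, 6, 7, 8, 9, 10, 11]
Cut edges: (0,1)

By max-flow min-cut theorem, max flow = min cut = 5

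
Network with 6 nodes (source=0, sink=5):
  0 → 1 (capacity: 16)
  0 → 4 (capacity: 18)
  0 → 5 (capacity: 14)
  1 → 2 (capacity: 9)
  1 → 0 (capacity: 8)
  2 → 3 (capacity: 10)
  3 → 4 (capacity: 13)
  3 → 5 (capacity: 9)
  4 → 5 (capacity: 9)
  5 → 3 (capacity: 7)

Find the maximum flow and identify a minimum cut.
Max flow = 32, Min cut edges: (0,5), (3,5), (4,5)

Maximum flow: 32
Minimum cut: (0,5), (3,5), (4,5)
Partition: S = [0, 1, 2, 3, 4], T = [5]

Max-flow min-cut theorem verified: both equal 32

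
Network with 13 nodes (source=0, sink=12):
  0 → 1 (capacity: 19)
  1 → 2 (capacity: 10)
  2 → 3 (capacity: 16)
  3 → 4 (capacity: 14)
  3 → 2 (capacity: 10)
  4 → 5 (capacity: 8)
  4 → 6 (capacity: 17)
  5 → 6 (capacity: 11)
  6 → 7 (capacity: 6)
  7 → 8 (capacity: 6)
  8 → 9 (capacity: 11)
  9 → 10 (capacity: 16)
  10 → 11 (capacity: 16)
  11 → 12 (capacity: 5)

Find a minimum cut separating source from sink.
Min cut value = 5, edges: (11,12)

Min cut value: 5
Partition: S = [0, 1, 2, 3, 4, 5, 6, 7, 8, 9, 10, 11], T = [12]
Cut edges: (11,12)

By max-flow min-cut theorem, max flow = min cut = 5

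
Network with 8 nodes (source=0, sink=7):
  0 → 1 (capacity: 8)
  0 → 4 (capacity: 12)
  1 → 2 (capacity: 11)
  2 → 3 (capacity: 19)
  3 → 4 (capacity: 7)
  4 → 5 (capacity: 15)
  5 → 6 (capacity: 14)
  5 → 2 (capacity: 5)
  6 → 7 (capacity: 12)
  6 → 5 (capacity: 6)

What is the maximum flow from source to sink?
Maximum flow = 12

Max flow: 12

Flow assignment:
  0 → 1: 7/8
  0 → 4: 5/12
  1 → 2: 7/11
  2 → 3: 7/19
  3 → 4: 7/7
  4 → 5: 12/15
  5 → 6: 12/14
  6 → 7: 12/12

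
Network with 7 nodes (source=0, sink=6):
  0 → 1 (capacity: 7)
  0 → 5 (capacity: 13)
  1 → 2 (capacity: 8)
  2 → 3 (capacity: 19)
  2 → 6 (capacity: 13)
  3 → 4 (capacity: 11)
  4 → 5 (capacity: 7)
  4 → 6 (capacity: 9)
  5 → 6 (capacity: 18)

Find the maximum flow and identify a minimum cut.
Max flow = 20, Min cut edges: (0,1), (0,5)

Maximum flow: 20
Minimum cut: (0,1), (0,5)
Partition: S = [0], T = [1, 2, 3, 4, 5, 6]

Max-flow min-cut theorem verified: both equal 20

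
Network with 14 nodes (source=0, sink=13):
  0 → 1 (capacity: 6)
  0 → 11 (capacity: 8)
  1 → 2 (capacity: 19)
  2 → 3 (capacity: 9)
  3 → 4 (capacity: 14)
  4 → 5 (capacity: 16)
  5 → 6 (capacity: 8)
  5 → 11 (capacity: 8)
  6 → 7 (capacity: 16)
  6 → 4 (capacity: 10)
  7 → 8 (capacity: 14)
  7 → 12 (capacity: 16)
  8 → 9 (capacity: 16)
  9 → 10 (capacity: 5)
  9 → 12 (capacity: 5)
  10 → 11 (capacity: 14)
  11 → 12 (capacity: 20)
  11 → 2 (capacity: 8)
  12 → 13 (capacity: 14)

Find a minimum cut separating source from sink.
Min cut value = 14, edges: (12,13)

Min cut value: 14
Partition: S = [0, 1, 2, 3, 4, 5, 6, 7, 8, 9, 10, 11, 12], T = [13]
Cut edges: (12,13)

By max-flow min-cut theorem, max flow = min cut = 14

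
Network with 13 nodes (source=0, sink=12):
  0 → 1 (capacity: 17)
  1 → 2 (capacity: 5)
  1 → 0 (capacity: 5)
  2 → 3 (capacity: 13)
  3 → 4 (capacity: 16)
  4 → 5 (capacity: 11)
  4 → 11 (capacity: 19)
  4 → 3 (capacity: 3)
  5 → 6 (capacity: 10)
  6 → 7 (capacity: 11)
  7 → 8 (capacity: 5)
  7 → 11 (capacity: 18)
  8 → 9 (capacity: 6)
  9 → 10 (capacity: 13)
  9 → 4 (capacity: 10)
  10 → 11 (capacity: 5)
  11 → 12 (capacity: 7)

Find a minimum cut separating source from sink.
Min cut value = 5, edges: (1,2)

Min cut value: 5
Partition: S = [0, 1], T = [2, 3, 4, 5, 6, 7, 8, 9, 10, 11, 12]
Cut edges: (1,2)

By max-flow min-cut theorem, max flow = min cut = 5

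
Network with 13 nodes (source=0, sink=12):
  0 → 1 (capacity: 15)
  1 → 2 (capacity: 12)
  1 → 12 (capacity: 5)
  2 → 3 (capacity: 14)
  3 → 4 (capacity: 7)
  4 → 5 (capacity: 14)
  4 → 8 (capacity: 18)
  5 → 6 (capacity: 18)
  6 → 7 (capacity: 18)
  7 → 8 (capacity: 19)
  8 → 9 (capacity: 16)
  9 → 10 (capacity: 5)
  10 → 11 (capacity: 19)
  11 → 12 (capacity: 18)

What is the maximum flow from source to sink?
Maximum flow = 10

Max flow: 10

Flow assignment:
  0 → 1: 10/15
  1 → 2: 5/12
  1 → 12: 5/5
  2 → 3: 5/14
  3 → 4: 5/7
  4 → 8: 5/18
  8 → 9: 5/16
  9 → 10: 5/5
  10 → 11: 5/19
  11 → 12: 5/18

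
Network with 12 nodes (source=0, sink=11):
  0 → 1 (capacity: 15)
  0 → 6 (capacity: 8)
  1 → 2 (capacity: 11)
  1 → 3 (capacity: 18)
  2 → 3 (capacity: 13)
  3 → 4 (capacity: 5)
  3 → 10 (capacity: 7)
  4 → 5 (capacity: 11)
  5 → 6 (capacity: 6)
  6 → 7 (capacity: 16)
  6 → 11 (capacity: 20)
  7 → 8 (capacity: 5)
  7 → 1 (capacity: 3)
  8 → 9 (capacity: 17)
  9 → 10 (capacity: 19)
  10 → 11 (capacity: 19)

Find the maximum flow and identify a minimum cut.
Max flow = 20, Min cut edges: (0,6), (3,4), (3,10)

Maximum flow: 20
Minimum cut: (0,6), (3,4), (3,10)
Partition: S = [0, 1, 2, 3], T = [4, 5, 6, 7, 8, 9, 10, 11]

Max-flow min-cut theorem verified: both equal 20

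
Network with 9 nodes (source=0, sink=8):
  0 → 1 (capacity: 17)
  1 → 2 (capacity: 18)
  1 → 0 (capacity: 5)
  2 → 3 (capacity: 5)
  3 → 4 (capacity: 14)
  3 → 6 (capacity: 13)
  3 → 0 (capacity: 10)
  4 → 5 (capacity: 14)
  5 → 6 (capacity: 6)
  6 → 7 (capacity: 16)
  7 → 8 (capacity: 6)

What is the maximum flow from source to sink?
Maximum flow = 5

Max flow: 5

Flow assignment:
  0 → 1: 5/17
  1 → 2: 5/18
  2 → 3: 5/5
  3 → 6: 5/13
  6 → 7: 5/16
  7 → 8: 5/6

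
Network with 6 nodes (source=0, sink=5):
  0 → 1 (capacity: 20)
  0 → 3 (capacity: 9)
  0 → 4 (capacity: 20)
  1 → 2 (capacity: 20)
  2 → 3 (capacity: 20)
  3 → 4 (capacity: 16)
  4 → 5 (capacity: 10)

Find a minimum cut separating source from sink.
Min cut value = 10, edges: (4,5)

Min cut value: 10
Partition: S = [0, 1, 2, 3, 4], T = [5]
Cut edges: (4,5)

By max-flow min-cut theorem, max flow = min cut = 10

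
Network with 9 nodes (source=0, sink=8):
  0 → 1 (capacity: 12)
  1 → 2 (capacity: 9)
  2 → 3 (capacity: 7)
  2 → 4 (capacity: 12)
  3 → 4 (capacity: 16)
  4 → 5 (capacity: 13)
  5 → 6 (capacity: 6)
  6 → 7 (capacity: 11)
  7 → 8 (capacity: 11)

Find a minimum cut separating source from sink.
Min cut value = 6, edges: (5,6)

Min cut value: 6
Partition: S = [0, 1, 2, 3, 4, 5], T = [6, 7, 8]
Cut edges: (5,6)

By max-flow min-cut theorem, max flow = min cut = 6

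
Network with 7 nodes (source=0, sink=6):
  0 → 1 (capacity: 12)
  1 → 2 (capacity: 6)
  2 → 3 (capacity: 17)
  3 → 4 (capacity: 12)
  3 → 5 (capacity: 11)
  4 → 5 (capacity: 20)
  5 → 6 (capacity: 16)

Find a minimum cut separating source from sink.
Min cut value = 6, edges: (1,2)

Min cut value: 6
Partition: S = [0, 1], T = [2, 3, 4, 5, 6]
Cut edges: (1,2)

By max-flow min-cut theorem, max flow = min cut = 6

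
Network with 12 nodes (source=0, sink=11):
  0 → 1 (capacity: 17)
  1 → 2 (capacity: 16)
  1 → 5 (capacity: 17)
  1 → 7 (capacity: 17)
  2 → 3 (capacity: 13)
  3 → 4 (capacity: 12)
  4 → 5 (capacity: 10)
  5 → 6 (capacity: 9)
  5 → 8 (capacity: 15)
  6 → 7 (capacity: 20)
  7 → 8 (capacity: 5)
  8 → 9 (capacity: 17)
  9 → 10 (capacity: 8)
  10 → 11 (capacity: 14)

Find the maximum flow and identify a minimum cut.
Max flow = 8, Min cut edges: (9,10)

Maximum flow: 8
Minimum cut: (9,10)
Partition: S = [0, 1, 2, 3, 4, 5, 6, 7, 8, 9], T = [10, 11]

Max-flow min-cut theorem verified: both equal 8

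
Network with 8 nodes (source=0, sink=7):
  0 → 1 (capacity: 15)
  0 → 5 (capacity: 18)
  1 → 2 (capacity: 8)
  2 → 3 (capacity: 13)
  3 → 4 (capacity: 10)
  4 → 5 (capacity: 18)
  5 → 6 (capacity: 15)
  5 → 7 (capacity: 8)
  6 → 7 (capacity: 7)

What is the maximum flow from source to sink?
Maximum flow = 15

Max flow: 15

Flow assignment:
  0 → 1: 8/15
  0 → 5: 7/18
  1 → 2: 8/8
  2 → 3: 8/13
  3 → 4: 8/10
  4 → 5: 8/18
  5 → 6: 7/15
  5 → 7: 8/8
  6 → 7: 7/7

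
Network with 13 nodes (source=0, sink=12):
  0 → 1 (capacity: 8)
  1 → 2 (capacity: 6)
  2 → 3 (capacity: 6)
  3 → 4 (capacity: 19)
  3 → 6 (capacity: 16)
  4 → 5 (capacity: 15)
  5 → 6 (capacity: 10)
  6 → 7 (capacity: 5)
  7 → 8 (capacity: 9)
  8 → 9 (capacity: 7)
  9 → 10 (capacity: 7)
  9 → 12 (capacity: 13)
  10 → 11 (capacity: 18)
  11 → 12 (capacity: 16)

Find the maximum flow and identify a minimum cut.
Max flow = 5, Min cut edges: (6,7)

Maximum flow: 5
Minimum cut: (6,7)
Partition: S = [0, 1, 2, 3, 4, 5, 6], T = [7, 8, 9, 10, 11, 12]

Max-flow min-cut theorem verified: both equal 5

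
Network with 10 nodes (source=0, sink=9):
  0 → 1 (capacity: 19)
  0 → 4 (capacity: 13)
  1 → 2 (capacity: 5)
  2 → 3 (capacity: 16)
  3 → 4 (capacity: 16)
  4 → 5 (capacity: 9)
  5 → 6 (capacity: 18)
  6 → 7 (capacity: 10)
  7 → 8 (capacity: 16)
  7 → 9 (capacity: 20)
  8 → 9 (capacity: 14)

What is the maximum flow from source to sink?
Maximum flow = 9

Max flow: 9

Flow assignment:
  0 → 1: 5/19
  0 → 4: 4/13
  1 → 2: 5/5
  2 → 3: 5/16
  3 → 4: 5/16
  4 → 5: 9/9
  5 → 6: 9/18
  6 → 7: 9/10
  7 → 9: 9/20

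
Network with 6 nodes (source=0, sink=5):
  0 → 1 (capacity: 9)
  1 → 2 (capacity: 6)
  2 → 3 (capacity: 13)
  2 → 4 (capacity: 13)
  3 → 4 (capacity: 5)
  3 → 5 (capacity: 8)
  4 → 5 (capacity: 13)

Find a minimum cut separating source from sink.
Min cut value = 6, edges: (1,2)

Min cut value: 6
Partition: S = [0, 1], T = [2, 3, 4, 5]
Cut edges: (1,2)

By max-flow min-cut theorem, max flow = min cut = 6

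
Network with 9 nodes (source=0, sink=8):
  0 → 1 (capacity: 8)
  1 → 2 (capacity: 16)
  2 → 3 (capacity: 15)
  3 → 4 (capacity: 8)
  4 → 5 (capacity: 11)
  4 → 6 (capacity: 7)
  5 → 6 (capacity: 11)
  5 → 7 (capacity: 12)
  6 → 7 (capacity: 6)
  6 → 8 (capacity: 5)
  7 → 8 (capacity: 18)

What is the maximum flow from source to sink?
Maximum flow = 8

Max flow: 8

Flow assignment:
  0 → 1: 8/8
  1 → 2: 8/16
  2 → 3: 8/15
  3 → 4: 8/8
  4 → 5: 1/11
  4 → 6: 7/7
  5 → 6: 1/11
  6 → 7: 3/6
  6 → 8: 5/5
  7 → 8: 3/18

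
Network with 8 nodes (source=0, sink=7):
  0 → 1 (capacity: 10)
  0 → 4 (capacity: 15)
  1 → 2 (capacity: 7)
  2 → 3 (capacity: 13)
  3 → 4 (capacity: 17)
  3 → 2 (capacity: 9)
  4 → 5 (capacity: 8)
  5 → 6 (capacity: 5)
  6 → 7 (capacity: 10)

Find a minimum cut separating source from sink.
Min cut value = 5, edges: (5,6)

Min cut value: 5
Partition: S = [0, 1, 2, 3, 4, 5], T = [6, 7]
Cut edges: (5,6)

By max-flow min-cut theorem, max flow = min cut = 5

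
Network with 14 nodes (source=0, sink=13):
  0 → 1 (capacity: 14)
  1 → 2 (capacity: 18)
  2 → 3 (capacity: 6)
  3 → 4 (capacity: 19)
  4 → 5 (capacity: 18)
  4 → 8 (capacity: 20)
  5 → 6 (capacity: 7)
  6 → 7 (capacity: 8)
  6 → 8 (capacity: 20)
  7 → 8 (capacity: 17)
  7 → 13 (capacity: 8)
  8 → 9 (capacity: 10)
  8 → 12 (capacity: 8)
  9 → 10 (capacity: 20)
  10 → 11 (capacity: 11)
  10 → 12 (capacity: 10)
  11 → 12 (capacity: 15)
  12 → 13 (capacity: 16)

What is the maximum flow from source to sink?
Maximum flow = 6

Max flow: 6

Flow assignment:
  0 → 1: 6/14
  1 → 2: 6/18
  2 → 3: 6/6
  3 → 4: 6/19
  4 → 8: 6/20
  8 → 12: 6/8
  12 → 13: 6/16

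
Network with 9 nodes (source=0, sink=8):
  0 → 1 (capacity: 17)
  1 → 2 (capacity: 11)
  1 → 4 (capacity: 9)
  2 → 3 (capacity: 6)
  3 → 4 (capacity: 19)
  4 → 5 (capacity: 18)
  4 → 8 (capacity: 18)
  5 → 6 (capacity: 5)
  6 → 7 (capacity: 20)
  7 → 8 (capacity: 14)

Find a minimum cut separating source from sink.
Min cut value = 15, edges: (1,4), (2,3)

Min cut value: 15
Partition: S = [0, 1, 2], T = [3, 4, 5, 6, 7, 8]
Cut edges: (1,4), (2,3)

By max-flow min-cut theorem, max flow = min cut = 15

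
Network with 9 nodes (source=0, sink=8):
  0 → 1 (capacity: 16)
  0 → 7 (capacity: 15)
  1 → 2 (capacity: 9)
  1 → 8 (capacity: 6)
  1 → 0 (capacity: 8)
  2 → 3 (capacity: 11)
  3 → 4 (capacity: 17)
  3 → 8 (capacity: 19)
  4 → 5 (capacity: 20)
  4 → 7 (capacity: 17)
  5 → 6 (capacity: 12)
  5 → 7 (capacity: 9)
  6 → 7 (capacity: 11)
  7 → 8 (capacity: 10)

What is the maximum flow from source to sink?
Maximum flow = 25

Max flow: 25

Flow assignment:
  0 → 1: 15/16
  0 → 7: 10/15
  1 → 2: 9/9
  1 → 8: 6/6
  2 → 3: 9/11
  3 → 8: 9/19
  7 → 8: 10/10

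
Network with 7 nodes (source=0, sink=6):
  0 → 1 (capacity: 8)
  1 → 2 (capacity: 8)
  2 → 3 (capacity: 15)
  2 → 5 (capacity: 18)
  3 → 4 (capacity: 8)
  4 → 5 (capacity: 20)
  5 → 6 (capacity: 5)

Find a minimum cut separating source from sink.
Min cut value = 5, edges: (5,6)

Min cut value: 5
Partition: S = [0, 1, 2, 3, 4, 5], T = [6]
Cut edges: (5,6)

By max-flow min-cut theorem, max flow = min cut = 5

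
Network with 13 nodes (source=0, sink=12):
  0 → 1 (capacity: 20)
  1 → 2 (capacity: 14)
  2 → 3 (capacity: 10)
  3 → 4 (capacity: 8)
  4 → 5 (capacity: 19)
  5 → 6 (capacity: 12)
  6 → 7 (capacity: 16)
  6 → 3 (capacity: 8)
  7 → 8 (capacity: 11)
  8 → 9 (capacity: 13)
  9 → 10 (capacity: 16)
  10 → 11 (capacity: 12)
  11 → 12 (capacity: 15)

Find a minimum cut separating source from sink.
Min cut value = 8, edges: (3,4)

Min cut value: 8
Partition: S = [0, 1, 2, 3], T = [4, 5, 6, 7, 8, 9, 10, 11, 12]
Cut edges: (3,4)

By max-flow min-cut theorem, max flow = min cut = 8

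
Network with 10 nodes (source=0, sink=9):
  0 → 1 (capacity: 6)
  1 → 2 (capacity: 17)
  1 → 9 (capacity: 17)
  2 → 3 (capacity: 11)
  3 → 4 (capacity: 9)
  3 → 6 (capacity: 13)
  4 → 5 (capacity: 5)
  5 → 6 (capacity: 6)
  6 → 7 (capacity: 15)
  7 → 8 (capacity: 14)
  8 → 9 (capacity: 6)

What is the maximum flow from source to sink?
Maximum flow = 6

Max flow: 6

Flow assignment:
  0 → 1: 6/6
  1 → 9: 6/17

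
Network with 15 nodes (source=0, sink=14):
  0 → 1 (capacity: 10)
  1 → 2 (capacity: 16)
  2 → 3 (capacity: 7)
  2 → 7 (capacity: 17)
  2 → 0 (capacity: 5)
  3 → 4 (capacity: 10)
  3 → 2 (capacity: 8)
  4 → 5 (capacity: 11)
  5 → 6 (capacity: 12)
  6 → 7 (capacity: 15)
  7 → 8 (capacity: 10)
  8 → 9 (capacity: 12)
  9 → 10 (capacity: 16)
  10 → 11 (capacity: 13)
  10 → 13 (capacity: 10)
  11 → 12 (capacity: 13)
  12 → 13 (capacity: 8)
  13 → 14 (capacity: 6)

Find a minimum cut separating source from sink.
Min cut value = 6, edges: (13,14)

Min cut value: 6
Partition: S = [0, 1, 2, 3, 4, 5, 6, 7, 8, 9, 10, 11, 12, 13], T = [14]
Cut edges: (13,14)

By max-flow min-cut theorem, max flow = min cut = 6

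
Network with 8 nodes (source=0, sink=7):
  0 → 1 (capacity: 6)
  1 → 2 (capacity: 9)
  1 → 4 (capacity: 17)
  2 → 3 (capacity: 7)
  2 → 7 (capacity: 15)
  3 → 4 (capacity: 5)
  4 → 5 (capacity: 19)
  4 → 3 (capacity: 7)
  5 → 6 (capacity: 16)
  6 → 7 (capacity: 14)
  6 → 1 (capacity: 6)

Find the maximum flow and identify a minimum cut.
Max flow = 6, Min cut edges: (0,1)

Maximum flow: 6
Minimum cut: (0,1)
Partition: S = [0], T = [1, 2, 3, 4, 5, 6, 7]

Max-flow min-cut theorem verified: both equal 6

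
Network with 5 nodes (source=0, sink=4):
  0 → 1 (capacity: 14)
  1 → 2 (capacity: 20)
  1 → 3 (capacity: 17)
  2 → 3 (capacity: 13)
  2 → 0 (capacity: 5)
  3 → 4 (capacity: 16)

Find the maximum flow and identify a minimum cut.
Max flow = 14, Min cut edges: (0,1)

Maximum flow: 14
Minimum cut: (0,1)
Partition: S = [0], T = [1, 2, 3, 4]

Max-flow min-cut theorem verified: both equal 14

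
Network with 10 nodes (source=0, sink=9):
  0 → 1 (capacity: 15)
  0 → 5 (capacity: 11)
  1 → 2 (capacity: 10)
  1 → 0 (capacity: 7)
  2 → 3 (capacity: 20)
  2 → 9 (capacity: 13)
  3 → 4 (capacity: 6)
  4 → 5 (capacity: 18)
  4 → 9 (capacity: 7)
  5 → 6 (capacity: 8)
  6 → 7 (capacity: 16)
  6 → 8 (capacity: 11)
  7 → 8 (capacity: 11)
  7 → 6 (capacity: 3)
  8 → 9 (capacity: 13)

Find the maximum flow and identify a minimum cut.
Max flow = 18, Min cut edges: (1,2), (5,6)

Maximum flow: 18
Minimum cut: (1,2), (5,6)
Partition: S = [0, 1, 5], T = [2, 3, 4, 6, 7, 8, 9]

Max-flow min-cut theorem verified: both equal 18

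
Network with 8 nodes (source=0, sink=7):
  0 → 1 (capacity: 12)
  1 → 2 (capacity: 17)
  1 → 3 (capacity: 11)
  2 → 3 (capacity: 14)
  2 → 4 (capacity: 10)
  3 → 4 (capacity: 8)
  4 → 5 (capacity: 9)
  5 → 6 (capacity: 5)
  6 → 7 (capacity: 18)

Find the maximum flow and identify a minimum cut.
Max flow = 5, Min cut edges: (5,6)

Maximum flow: 5
Minimum cut: (5,6)
Partition: S = [0, 1, 2, 3, 4, 5], T = [6, 7]

Max-flow min-cut theorem verified: both equal 5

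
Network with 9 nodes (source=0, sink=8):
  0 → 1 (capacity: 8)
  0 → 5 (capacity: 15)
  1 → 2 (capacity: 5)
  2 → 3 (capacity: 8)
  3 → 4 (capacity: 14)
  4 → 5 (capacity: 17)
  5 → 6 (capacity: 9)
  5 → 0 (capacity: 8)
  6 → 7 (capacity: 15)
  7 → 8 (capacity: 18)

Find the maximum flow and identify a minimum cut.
Max flow = 9, Min cut edges: (5,6)

Maximum flow: 9
Minimum cut: (5,6)
Partition: S = [0, 1, 2, 3, 4, 5], T = [6, 7, 8]

Max-flow min-cut theorem verified: both equal 9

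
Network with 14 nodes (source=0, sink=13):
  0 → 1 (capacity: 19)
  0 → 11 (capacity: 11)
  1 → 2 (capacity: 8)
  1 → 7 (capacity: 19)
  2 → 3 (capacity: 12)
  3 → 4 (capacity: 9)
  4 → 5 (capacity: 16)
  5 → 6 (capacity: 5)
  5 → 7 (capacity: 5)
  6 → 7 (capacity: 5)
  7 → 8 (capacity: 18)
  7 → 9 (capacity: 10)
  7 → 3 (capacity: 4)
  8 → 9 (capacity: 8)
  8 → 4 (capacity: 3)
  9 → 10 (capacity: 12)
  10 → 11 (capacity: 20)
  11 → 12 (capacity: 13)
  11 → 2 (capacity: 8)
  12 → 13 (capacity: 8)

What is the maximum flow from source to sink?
Maximum flow = 8

Max flow: 8

Flow assignment:
  0 → 1: 8/19
  1 → 7: 8/19
  7 → 8: 8/18
  8 → 9: 8/8
  9 → 10: 8/12
  10 → 11: 8/20
  11 → 12: 8/13
  12 → 13: 8/8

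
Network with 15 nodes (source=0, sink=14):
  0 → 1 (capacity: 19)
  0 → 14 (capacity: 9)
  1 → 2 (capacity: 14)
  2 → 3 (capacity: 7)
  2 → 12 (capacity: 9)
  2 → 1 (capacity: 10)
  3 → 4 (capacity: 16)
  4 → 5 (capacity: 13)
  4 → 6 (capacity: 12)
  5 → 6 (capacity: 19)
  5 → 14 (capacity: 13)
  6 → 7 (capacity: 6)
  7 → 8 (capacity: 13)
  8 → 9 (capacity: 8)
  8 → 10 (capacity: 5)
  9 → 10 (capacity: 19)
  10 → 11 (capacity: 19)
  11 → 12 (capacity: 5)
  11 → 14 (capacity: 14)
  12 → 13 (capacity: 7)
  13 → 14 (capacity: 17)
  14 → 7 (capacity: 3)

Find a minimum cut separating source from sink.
Min cut value = 23, edges: (0,14), (2,3), (12,13)

Min cut value: 23
Partition: S = [0, 1, 2, 12], T = [3, 4, 5, 6, 7, 8, 9, 10, 11, 13, 14]
Cut edges: (0,14), (2,3), (12,13)

By max-flow min-cut theorem, max flow = min cut = 23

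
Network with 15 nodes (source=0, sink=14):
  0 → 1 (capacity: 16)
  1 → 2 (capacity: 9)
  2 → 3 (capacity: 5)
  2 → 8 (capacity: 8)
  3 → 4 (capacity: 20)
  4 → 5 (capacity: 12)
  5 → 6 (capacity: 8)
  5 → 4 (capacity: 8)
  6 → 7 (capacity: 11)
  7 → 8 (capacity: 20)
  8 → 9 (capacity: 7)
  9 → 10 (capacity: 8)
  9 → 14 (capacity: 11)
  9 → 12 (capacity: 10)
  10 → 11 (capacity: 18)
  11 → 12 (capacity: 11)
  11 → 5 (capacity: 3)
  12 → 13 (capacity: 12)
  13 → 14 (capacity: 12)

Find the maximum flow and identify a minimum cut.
Max flow = 7, Min cut edges: (8,9)

Maximum flow: 7
Minimum cut: (8,9)
Partition: S = [0, 1, 2, 3, 4, 5, 6, 7, 8], T = [9, 10, 11, 12, 13, 14]

Max-flow min-cut theorem verified: both equal 7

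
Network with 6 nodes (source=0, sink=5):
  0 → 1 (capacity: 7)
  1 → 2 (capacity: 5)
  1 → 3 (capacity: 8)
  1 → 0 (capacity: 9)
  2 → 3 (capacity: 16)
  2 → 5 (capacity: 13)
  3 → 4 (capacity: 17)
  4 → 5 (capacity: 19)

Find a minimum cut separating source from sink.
Min cut value = 7, edges: (0,1)

Min cut value: 7
Partition: S = [0], T = [1, 2, 3, 4, 5]
Cut edges: (0,1)

By max-flow min-cut theorem, max flow = min cut = 7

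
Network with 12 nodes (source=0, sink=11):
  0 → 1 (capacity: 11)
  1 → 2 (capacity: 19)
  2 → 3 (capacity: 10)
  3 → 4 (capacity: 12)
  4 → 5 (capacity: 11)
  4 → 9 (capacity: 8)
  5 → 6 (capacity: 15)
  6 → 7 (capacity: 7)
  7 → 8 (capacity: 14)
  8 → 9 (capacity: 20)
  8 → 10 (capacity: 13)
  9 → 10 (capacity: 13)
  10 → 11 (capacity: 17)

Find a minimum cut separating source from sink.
Min cut value = 10, edges: (2,3)

Min cut value: 10
Partition: S = [0, 1, 2], T = [3, 4, 5, 6, 7, 8, 9, 10, 11]
Cut edges: (2,3)

By max-flow min-cut theorem, max flow = min cut = 10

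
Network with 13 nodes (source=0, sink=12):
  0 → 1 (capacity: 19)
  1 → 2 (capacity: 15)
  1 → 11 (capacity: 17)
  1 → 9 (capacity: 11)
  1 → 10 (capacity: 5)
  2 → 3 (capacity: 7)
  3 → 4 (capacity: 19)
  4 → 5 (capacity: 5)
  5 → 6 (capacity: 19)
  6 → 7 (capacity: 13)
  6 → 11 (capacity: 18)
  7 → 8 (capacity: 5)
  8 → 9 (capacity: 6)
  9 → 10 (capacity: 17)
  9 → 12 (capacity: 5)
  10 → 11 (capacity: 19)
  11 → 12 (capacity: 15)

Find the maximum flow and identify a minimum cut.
Max flow = 19, Min cut edges: (0,1)

Maximum flow: 19
Minimum cut: (0,1)
Partition: S = [0], T = [1, 2, 3, 4, 5, 6, 7, 8, 9, 10, 11, 12]

Max-flow min-cut theorem verified: both equal 19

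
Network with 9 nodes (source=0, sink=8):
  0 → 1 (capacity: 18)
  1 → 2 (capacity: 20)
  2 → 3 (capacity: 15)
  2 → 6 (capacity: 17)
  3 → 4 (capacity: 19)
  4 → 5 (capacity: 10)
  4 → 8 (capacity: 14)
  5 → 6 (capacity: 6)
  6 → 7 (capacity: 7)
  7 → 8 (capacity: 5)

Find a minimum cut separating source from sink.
Min cut value = 18, edges: (0,1)

Min cut value: 18
Partition: S = [0], T = [1, 2, 3, 4, 5, 6, 7, 8]
Cut edges: (0,1)

By max-flow min-cut theorem, max flow = min cut = 18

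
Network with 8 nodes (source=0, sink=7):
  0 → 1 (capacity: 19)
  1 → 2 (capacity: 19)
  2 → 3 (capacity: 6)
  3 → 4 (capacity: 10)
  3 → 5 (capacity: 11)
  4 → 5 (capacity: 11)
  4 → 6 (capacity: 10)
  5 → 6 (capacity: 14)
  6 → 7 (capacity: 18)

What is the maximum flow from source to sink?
Maximum flow = 6

Max flow: 6

Flow assignment:
  0 → 1: 6/19
  1 → 2: 6/19
  2 → 3: 6/6
  3 → 4: 6/10
  4 → 6: 6/10
  6 → 7: 6/18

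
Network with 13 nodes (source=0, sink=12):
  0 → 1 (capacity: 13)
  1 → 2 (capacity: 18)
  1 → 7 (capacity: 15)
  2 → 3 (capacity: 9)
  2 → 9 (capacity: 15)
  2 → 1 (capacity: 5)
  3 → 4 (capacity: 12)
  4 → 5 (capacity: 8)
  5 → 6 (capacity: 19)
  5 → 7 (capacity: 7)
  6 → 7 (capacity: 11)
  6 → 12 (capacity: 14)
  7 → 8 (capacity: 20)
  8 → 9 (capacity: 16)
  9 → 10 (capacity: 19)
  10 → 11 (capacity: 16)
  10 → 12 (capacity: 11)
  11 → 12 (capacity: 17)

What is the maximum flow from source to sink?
Maximum flow = 13

Max flow: 13

Flow assignment:
  0 → 1: 13/13
  1 → 2: 13/18
  2 → 9: 13/15
  9 → 10: 13/19
  10 → 11: 2/16
  10 → 12: 11/11
  11 → 12: 2/17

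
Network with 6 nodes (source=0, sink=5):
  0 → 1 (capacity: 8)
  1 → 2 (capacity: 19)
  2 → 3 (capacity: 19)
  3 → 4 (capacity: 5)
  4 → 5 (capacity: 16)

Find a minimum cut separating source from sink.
Min cut value = 5, edges: (3,4)

Min cut value: 5
Partition: S = [0, 1, 2, 3], T = [4, 5]
Cut edges: (3,4)

By max-flow min-cut theorem, max flow = min cut = 5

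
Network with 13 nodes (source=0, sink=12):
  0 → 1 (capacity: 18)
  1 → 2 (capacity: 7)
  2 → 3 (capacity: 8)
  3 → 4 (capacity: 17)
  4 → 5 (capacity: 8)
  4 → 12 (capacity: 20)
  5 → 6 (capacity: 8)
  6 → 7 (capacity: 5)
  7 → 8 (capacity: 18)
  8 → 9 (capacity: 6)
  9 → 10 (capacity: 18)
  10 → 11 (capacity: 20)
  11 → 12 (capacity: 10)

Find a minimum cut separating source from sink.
Min cut value = 7, edges: (1,2)

Min cut value: 7
Partition: S = [0, 1], T = [2, 3, 4, 5, 6, 7, 8, 9, 10, 11, 12]
Cut edges: (1,2)

By max-flow min-cut theorem, max flow = min cut = 7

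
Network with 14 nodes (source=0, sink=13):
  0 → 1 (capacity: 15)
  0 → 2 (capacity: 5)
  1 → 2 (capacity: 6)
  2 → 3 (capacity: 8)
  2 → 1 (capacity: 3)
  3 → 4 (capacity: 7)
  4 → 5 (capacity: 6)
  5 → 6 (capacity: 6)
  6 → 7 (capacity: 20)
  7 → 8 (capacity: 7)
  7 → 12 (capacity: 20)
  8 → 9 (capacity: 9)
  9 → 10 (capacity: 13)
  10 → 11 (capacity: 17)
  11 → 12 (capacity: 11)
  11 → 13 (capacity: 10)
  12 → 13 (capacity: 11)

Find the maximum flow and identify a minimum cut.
Max flow = 6, Min cut edges: (5,6)

Maximum flow: 6
Minimum cut: (5,6)
Partition: S = [0, 1, 2, 3, 4, 5], T = [6, 7, 8, 9, 10, 11, 12, 13]

Max-flow min-cut theorem verified: both equal 6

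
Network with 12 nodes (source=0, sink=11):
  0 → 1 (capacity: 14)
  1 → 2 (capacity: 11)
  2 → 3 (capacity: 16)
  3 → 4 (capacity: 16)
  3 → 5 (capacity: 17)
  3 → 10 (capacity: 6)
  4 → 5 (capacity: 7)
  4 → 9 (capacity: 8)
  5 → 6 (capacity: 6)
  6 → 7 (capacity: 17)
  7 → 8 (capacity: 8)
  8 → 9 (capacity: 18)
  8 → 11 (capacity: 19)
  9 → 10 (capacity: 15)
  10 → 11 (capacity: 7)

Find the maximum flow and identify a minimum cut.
Max flow = 11, Min cut edges: (1,2)

Maximum flow: 11
Minimum cut: (1,2)
Partition: S = [0, 1], T = [2, 3, 4, 5, 6, 7, 8, 9, 10, 11]

Max-flow min-cut theorem verified: both equal 11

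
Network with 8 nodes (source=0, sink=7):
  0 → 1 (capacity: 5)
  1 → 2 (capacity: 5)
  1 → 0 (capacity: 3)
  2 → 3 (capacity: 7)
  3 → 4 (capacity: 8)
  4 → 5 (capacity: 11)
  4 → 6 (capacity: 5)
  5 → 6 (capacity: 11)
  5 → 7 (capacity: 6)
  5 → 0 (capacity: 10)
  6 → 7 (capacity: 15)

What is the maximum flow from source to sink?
Maximum flow = 5

Max flow: 5

Flow assignment:
  0 → 1: 5/5
  1 → 2: 5/5
  2 → 3: 5/7
  3 → 4: 5/8
  4 → 5: 5/11
  5 → 7: 5/6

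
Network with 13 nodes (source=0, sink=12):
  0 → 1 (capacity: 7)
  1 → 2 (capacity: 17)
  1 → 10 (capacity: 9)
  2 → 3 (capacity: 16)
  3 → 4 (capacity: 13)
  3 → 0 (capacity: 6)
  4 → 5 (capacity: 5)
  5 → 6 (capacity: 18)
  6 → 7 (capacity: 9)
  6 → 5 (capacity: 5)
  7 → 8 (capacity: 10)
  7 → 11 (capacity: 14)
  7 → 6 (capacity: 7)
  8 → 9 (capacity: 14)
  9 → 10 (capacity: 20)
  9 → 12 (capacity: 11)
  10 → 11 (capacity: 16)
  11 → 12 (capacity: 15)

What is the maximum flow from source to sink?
Maximum flow = 7

Max flow: 7

Flow assignment:
  0 → 1: 7/7
  1 → 10: 7/9
  10 → 11: 7/16
  11 → 12: 7/15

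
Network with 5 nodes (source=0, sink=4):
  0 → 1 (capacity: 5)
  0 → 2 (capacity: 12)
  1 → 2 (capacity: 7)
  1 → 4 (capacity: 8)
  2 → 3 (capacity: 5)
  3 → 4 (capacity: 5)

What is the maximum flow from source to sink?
Maximum flow = 10

Max flow: 10

Flow assignment:
  0 → 1: 5/5
  0 → 2: 5/12
  1 → 4: 5/8
  2 → 3: 5/5
  3 → 4: 5/5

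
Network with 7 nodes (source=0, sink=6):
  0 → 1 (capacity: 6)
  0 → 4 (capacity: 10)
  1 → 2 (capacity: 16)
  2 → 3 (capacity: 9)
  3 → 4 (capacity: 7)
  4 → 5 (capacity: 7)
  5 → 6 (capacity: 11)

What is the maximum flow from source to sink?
Maximum flow = 7

Max flow: 7

Flow assignment:
  0 → 1: 6/6
  0 → 4: 1/10
  1 → 2: 6/16
  2 → 3: 6/9
  3 → 4: 6/7
  4 → 5: 7/7
  5 → 6: 7/11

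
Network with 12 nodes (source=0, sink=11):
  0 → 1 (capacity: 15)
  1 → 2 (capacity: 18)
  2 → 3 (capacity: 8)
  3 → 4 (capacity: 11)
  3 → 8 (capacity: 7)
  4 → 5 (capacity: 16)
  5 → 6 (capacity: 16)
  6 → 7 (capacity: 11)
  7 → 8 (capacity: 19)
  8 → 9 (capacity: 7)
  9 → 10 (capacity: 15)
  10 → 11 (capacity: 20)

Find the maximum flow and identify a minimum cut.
Max flow = 7, Min cut edges: (8,9)

Maximum flow: 7
Minimum cut: (8,9)
Partition: S = [0, 1, 2, 3, 4, 5, 6, 7, 8], T = [9, 10, 11]

Max-flow min-cut theorem verified: both equal 7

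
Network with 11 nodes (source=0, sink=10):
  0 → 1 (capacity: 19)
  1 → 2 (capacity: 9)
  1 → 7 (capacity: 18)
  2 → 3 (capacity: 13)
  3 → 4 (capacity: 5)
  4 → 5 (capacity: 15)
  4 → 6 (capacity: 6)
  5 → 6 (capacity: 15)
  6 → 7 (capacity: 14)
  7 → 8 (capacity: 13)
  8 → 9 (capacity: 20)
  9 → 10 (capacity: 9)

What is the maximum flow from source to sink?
Maximum flow = 9

Max flow: 9

Flow assignment:
  0 → 1: 9/19
  1 → 2: 1/9
  1 → 7: 8/18
  2 → 3: 1/13
  3 → 4: 1/5
  4 → 6: 1/6
  6 → 7: 1/14
  7 → 8: 9/13
  8 → 9: 9/20
  9 → 10: 9/9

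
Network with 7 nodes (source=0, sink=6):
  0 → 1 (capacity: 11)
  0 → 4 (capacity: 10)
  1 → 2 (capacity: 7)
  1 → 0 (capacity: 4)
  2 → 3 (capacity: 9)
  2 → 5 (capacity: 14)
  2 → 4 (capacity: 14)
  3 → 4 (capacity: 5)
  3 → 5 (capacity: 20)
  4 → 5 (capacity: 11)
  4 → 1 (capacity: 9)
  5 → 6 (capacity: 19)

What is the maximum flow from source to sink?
Maximum flow = 17

Max flow: 17

Flow assignment:
  0 → 1: 7/11
  0 → 4: 10/10
  1 → 2: 7/7
  2 → 5: 7/14
  4 → 5: 10/11
  5 → 6: 17/19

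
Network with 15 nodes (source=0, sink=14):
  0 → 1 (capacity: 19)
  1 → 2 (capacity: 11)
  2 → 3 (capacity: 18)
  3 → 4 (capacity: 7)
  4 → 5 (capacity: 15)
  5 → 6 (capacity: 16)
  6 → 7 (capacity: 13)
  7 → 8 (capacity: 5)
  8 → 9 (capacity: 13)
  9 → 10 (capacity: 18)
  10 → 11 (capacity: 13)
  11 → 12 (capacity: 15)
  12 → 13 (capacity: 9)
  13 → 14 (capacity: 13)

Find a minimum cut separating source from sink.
Min cut value = 5, edges: (7,8)

Min cut value: 5
Partition: S = [0, 1, 2, 3, 4, 5, 6, 7], T = [8, 9, 10, 11, 12, 13, 14]
Cut edges: (7,8)

By max-flow min-cut theorem, max flow = min cut = 5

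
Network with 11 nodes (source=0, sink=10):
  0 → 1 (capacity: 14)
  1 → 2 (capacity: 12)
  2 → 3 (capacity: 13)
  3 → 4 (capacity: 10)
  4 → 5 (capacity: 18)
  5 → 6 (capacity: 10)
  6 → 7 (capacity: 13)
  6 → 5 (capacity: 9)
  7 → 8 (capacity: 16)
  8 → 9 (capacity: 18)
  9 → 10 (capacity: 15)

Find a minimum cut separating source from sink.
Min cut value = 10, edges: (5,6)

Min cut value: 10
Partition: S = [0, 1, 2, 3, 4, 5], T = [6, 7, 8, 9, 10]
Cut edges: (5,6)

By max-flow min-cut theorem, max flow = min cut = 10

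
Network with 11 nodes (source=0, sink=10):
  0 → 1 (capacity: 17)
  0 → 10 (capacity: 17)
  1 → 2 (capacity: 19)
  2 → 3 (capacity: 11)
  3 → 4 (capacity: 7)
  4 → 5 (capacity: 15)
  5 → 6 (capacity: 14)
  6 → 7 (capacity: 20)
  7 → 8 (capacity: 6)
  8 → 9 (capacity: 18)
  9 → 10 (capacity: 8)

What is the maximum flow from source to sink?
Maximum flow = 23

Max flow: 23

Flow assignment:
  0 → 1: 6/17
  0 → 10: 17/17
  1 → 2: 6/19
  2 → 3: 6/11
  3 → 4: 6/7
  4 → 5: 6/15
  5 → 6: 6/14
  6 → 7: 6/20
  7 → 8: 6/6
  8 → 9: 6/18
  9 → 10: 6/8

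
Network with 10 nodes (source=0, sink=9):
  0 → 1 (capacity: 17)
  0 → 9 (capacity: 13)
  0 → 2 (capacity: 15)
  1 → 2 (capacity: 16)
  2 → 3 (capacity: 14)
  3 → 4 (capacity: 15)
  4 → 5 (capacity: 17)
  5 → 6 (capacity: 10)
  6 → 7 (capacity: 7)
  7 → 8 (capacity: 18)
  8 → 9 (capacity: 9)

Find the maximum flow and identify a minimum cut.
Max flow = 20, Min cut edges: (0,9), (6,7)

Maximum flow: 20
Minimum cut: (0,9), (6,7)
Partition: S = [0, 1, 2, 3, 4, 5, 6], T = [7, 8, 9]

Max-flow min-cut theorem verified: both equal 20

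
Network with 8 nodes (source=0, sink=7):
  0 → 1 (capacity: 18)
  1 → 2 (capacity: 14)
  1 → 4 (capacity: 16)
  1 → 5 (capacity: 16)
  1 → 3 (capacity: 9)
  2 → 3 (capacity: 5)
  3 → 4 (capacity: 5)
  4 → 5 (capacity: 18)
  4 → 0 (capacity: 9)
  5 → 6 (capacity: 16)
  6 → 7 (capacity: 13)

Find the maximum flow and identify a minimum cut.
Max flow = 13, Min cut edges: (6,7)

Maximum flow: 13
Minimum cut: (6,7)
Partition: S = [0, 1, 2, 3, 4, 5, 6], T = [7]

Max-flow min-cut theorem verified: both equal 13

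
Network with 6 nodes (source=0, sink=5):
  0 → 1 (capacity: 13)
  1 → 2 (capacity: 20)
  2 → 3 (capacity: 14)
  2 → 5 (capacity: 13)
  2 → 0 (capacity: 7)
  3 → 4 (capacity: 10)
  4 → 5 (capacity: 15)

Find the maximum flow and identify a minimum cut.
Max flow = 13, Min cut edges: (0,1)

Maximum flow: 13
Minimum cut: (0,1)
Partition: S = [0], T = [1, 2, 3, 4, 5]

Max-flow min-cut theorem verified: both equal 13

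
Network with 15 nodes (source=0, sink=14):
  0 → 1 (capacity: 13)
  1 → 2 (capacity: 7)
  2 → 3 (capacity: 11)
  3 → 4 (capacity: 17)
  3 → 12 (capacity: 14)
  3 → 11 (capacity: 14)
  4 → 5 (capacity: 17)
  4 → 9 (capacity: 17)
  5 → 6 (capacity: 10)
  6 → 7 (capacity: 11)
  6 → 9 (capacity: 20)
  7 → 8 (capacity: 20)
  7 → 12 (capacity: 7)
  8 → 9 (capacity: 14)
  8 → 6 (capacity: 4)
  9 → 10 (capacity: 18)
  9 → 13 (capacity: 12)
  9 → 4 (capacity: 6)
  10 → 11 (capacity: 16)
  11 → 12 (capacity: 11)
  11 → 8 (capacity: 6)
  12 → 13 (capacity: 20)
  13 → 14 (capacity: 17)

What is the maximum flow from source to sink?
Maximum flow = 7

Max flow: 7

Flow assignment:
  0 → 1: 7/13
  1 → 2: 7/7
  2 → 3: 7/11
  3 → 12: 7/14
  12 → 13: 7/20
  13 → 14: 7/17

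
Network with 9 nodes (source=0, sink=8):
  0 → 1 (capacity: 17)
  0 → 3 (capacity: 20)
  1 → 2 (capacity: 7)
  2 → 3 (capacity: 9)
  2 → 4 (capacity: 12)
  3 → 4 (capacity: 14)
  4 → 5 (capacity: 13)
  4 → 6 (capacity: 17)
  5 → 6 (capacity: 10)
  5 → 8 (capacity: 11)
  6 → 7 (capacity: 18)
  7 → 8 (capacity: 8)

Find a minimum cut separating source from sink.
Min cut value = 19, edges: (5,8), (7,8)

Min cut value: 19
Partition: S = [0, 1, 2, 3, 4, 5, 6, 7], T = [8]
Cut edges: (5,8), (7,8)

By max-flow min-cut theorem, max flow = min cut = 19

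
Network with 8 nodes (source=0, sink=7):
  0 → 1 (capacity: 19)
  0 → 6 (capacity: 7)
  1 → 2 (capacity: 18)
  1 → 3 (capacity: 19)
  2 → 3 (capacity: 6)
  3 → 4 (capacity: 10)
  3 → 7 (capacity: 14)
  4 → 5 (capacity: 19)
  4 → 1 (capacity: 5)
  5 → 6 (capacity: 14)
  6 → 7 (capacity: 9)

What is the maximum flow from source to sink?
Maximum flow = 23

Max flow: 23

Flow assignment:
  0 → 1: 19/19
  0 → 6: 4/7
  1 → 3: 19/19
  3 → 4: 5/10
  3 → 7: 14/14
  4 → 5: 5/19
  5 → 6: 5/14
  6 → 7: 9/9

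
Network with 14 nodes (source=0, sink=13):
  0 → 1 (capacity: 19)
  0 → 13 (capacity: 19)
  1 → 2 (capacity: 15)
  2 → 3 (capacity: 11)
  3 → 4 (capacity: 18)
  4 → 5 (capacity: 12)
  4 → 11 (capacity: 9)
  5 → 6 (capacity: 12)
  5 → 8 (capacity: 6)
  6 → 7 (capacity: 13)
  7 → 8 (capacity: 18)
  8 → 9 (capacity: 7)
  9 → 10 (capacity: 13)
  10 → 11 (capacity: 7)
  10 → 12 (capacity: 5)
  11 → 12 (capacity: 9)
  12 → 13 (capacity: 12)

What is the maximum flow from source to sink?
Maximum flow = 30

Max flow: 30

Flow assignment:
  0 → 1: 11/19
  0 → 13: 19/19
  1 → 2: 11/15
  2 → 3: 11/11
  3 → 4: 11/18
  4 → 5: 2/12
  4 → 11: 9/9
  5 → 8: 2/6
  8 → 9: 2/7
  9 → 10: 2/13
  10 → 12: 2/5
  11 → 12: 9/9
  12 → 13: 11/12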